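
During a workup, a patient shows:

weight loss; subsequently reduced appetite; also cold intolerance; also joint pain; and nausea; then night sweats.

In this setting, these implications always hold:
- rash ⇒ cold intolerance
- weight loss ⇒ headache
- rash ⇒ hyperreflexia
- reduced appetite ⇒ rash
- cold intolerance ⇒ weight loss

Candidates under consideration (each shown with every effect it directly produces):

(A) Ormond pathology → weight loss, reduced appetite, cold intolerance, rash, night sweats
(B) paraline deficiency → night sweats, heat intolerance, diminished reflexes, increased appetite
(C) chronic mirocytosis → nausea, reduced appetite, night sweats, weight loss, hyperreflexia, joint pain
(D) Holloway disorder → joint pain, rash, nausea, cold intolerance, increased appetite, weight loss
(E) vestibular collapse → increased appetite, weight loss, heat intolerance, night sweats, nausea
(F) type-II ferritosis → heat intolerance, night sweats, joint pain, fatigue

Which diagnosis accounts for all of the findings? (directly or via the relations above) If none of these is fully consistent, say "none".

Testing each hypothesis:
(A) Ormond pathology — does not account for joint pain, nausea
(B) paraline deficiency — fails on weight loss, reduced appetite, cold intolerance, joint pain, nausea (predicts increased appetite, not reduced appetite; predicts heat intolerance, not cold intolerance)
(C) chronic mirocytosis — accounts for every observation (cold intolerance via reduced appetite → rash → cold intolerance)
(D) Holloway disorder — weight loss match; reduced appetite miss; cold intolerance match; joint pain match; nausea match; night sweats miss
(E) vestibular collapse — weight loss match; reduced appetite miss; cold intolerance miss; joint pain miss; nausea match; night sweats match
(F) type-II ferritosis — fails on weight loss, reduced appetite, cold intolerance, nausea (predicts heat intolerance, not cold intolerance)
(C) is the only candidate with no mismatches.

C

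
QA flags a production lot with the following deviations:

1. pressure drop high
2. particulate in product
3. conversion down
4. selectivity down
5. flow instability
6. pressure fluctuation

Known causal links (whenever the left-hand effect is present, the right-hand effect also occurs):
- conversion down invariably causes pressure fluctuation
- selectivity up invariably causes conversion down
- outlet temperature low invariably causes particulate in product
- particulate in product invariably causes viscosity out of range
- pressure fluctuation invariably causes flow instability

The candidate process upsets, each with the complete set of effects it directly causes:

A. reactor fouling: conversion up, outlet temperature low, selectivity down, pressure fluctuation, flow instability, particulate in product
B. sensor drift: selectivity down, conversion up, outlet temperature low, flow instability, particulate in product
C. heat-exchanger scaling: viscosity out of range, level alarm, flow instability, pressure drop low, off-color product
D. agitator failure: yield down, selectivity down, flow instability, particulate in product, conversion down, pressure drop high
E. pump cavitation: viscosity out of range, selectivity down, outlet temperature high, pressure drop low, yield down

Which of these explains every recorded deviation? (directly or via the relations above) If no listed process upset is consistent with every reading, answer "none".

Testing each hypothesis:
(A) reactor fouling — pressure drop high ✗; particulate in product ✓; conversion down ✗; selectivity down ✓; flow instability ✓; pressure fluctuation ✓
(B) sensor drift — fails on pressure drop high, conversion down, pressure fluctuation (predicts conversion up, not conversion down)
(C) heat-exchanger scaling — fails on pressure drop high, particulate in product, conversion down, selectivity down, pressure fluctuation (predicts pressure drop low, not pressure drop high)
(D) agitator failure — accounts for every observation (pressure fluctuation via conversion down → pressure fluctuation)
(E) pump cavitation — fails on pressure drop high, particulate in product, conversion down, flow instability, pressure fluctuation (predicts pressure drop low, not pressure drop high)
Only (D) is consistent with every observation.

D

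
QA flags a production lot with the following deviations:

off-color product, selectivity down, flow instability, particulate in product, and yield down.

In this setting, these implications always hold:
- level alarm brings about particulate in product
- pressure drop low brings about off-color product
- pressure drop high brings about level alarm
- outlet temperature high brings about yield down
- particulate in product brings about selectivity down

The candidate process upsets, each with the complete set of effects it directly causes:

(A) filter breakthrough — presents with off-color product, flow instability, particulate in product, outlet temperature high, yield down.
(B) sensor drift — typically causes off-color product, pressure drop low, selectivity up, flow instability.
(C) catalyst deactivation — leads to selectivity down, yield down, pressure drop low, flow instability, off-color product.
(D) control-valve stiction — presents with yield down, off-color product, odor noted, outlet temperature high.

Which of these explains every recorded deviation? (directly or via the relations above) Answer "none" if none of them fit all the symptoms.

A

For each candidate, compare predicted effects to what was observed:
(A) filter breakthrough — accounts for every observation (selectivity down by particulate in product → selectivity down)
(B) sensor drift — fails on selectivity down, particulate in product, yield down (predicts selectivity up, not selectivity down)
(C) catalyst deactivation — off-color product yes; selectivity down yes; flow instability yes; particulate in product NO; yield down yes
(D) control-valve stiction — does not account for selectivity down, flow instability, particulate in product
Only (A) is consistent with every observation.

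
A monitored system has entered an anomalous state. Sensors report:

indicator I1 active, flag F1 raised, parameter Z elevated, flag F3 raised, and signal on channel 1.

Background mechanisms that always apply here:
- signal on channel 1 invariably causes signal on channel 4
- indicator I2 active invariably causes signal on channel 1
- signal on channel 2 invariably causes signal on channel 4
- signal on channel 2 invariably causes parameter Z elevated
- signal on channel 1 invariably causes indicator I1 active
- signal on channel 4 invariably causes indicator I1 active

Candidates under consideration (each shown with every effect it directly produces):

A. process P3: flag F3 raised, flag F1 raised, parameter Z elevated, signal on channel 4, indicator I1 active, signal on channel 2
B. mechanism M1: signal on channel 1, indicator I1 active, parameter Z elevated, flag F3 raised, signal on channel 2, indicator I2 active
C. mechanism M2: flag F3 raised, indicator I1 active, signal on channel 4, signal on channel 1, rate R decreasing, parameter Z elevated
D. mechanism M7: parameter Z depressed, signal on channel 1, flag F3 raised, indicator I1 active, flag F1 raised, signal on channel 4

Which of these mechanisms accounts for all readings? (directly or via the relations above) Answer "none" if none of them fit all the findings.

none

Testing each hypothesis:
(A) process P3 — does not account for signal on channel 1
(B) mechanism M1 — indicator I1 active match; flag F1 raised miss; parameter Z elevated match; flag F3 raised match; signal on channel 1 match
(C) mechanism M2 — does not account for flag F1 raised
(D) mechanism M7 — indicator I1 active match; flag F1 raised match; parameter Z elevated miss; flag F3 raised match; signal on channel 1 match
Every candidate fails on at least one observation.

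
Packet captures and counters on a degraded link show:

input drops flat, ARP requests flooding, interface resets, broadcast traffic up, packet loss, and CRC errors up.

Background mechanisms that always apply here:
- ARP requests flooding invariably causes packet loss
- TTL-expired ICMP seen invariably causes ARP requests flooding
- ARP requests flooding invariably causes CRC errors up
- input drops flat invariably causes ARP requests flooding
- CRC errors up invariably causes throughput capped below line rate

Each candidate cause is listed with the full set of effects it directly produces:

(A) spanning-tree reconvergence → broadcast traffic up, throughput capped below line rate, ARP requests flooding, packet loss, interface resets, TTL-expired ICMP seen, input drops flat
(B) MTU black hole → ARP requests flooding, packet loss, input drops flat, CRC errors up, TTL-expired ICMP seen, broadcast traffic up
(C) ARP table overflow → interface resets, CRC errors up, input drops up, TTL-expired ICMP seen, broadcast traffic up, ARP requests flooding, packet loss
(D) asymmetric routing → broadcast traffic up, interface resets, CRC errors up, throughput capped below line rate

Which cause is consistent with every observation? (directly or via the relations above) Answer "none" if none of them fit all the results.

For each candidate, compare predicted effects to what was observed:
(A) spanning-tree reconvergence — input drops flat match; ARP requests flooding match; interface resets match; broadcast traffic up match; packet loss match; CRC errors up match (via ARP requests flooding → CRC errors up)
(B) MTU black hole — does not account for interface resets
(C) ARP table overflow — fails on input drops flat (predicts input drops up, not input drops flat)
(D) asymmetric routing — input drops flat miss; ARP requests flooding miss; interface resets match; broadcast traffic up match; packet loss miss; CRC errors up match
(A) is the only candidate with no mismatches.

A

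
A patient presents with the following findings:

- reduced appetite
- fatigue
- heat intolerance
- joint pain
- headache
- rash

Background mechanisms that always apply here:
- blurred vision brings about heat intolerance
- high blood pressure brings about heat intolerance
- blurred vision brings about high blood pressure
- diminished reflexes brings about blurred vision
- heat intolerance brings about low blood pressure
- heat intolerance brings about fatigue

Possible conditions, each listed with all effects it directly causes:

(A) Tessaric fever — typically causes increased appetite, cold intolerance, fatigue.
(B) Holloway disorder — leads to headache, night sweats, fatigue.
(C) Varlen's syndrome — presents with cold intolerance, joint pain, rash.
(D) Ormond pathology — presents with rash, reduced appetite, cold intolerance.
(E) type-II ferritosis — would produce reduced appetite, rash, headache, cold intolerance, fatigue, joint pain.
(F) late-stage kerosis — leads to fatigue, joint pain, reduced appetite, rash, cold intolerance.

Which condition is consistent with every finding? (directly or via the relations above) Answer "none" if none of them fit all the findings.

none

Testing each hypothesis:
(A) Tessaric fever — reduced appetite NO; fatigue yes; heat intolerance NO; joint pain NO; headache NO; rash NO
(B) Holloway disorder — reduced appetite NO; fatigue yes; heat intolerance NO; joint pain NO; headache yes; rash NO
(C) Varlen's syndrome — fails on reduced appetite, fatigue, heat intolerance, headache (predicts cold intolerance, not heat intolerance)
(D) Ormond pathology — reduced appetite yes; fatigue NO; heat intolerance NO; joint pain NO; headache NO; rash yes
(E) type-II ferritosis — fails on heat intolerance (predicts cold intolerance, not heat intolerance)
(F) late-stage kerosis — reduced appetite yes; fatigue yes; heat intolerance NO; joint pain yes; headache NO; rash yes
Every candidate fails on at least one observation.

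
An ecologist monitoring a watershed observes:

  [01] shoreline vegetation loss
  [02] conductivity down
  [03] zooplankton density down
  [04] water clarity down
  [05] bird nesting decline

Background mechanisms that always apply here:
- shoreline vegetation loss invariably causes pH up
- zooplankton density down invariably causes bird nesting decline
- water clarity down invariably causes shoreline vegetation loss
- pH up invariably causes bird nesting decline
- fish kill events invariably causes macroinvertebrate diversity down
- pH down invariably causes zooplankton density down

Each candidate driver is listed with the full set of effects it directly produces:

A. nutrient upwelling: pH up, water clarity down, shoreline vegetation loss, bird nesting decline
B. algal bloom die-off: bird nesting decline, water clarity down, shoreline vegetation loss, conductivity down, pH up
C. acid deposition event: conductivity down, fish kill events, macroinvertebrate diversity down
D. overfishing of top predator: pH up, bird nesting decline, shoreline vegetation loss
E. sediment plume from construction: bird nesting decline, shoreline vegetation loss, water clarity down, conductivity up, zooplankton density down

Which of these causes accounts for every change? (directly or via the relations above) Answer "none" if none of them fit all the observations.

none

For each candidate, compare predicted effects to what was observed:
(A) nutrient upwelling — does not account for conductivity down, zooplankton density down
(B) algal bloom die-off — does not account for zooplankton density down
(C) acid deposition event — does not account for shoreline vegetation loss, zooplankton density down, water clarity down, bird nesting decline
(D) overfishing of top predator — shoreline vegetation loss yes; conductivity down NO; zooplankton density down NO; water clarity down NO; bird nesting decline yes
(E) sediment plume from construction — fails on conductivity down (predicts conductivity up, not conductivity down)
No candidate is consistent with all observations.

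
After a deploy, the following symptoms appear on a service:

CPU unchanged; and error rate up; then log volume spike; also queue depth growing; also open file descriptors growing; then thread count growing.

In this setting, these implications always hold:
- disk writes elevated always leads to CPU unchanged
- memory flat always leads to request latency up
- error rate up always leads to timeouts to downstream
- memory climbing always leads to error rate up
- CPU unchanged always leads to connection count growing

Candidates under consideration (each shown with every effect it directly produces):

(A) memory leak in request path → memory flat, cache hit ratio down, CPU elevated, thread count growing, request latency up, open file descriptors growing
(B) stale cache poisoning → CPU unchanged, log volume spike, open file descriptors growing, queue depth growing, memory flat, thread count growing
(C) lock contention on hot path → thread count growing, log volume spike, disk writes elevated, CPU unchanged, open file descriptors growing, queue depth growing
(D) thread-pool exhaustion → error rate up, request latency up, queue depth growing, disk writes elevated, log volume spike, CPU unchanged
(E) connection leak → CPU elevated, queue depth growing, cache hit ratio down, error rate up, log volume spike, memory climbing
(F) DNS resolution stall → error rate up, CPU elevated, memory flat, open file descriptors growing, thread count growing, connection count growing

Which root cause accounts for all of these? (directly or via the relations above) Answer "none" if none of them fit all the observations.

Per-candidate check:
(A) memory leak in request path — fails on CPU unchanged, error rate up, log volume spike, queue depth growing (predicts CPU elevated, not CPU unchanged)
(B) stale cache poisoning — does not account for error rate up
(C) lock contention on hot path — does not account for error rate up
(D) thread-pool exhaustion — CPU unchanged +; error rate up +; log volume spike +; queue depth growing +; open file descriptors growing -; thread count growing -
(E) connection leak — fails on CPU unchanged, open file descriptors growing, thread count growing (predicts CPU elevated, not CPU unchanged)
(F) DNS resolution stall — CPU unchanged -; error rate up +; log volume spike -; queue depth growing -; open file descriptors growing +; thread count growing +
None of the listed candidates fits everything.

none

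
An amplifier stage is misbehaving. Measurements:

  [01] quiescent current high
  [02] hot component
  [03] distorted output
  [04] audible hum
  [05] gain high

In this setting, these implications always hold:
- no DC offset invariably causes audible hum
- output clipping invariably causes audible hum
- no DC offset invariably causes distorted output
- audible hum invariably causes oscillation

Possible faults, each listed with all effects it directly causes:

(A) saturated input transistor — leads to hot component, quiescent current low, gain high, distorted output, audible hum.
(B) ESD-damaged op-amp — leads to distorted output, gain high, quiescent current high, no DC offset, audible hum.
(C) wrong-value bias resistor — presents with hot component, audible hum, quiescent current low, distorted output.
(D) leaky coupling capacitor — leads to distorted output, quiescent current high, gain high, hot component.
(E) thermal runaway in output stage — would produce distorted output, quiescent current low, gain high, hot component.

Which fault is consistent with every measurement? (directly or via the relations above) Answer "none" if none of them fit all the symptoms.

Testing each hypothesis:
(A) saturated input transistor — quiescent current high NO; hot component yes; distorted output yes; audible hum yes; gain high yes
(B) ESD-damaged op-amp — does not account for hot component
(C) wrong-value bias resistor — quiescent current high NO; hot component yes; distorted output yes; audible hum yes; gain high NO
(D) leaky coupling capacitor — does not account for audible hum
(E) thermal runaway in output stage — quiescent current high NO; hot component yes; distorted output yes; audible hum NO; gain high yes
None of the listed candidates fits everything.

none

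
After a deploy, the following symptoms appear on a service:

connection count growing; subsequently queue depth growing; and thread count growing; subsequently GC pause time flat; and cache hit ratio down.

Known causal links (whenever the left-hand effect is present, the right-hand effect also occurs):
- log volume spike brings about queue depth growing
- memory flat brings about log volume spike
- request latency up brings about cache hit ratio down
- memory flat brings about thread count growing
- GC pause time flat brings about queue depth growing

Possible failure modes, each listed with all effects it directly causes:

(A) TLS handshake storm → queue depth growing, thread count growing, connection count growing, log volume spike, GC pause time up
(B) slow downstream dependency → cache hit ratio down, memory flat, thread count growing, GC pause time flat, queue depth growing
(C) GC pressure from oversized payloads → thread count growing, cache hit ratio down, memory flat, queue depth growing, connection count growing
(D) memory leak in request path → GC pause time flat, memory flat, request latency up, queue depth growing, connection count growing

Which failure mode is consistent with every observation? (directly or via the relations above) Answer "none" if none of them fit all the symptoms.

Testing each hypothesis:
(A) TLS handshake storm — connection count growing match; queue depth growing match; thread count growing match; GC pause time flat miss; cache hit ratio down miss
(B) slow downstream dependency — does not account for connection count growing
(C) GC pressure from oversized payloads — does not account for GC pause time flat
(D) memory leak in request path — connection count growing match; queue depth growing match; thread count growing match (via memory flat → thread count growing); GC pause time flat match; cache hit ratio down match (via request latency up → cache hit ratio down)
Only (D) is consistent with every observation.

D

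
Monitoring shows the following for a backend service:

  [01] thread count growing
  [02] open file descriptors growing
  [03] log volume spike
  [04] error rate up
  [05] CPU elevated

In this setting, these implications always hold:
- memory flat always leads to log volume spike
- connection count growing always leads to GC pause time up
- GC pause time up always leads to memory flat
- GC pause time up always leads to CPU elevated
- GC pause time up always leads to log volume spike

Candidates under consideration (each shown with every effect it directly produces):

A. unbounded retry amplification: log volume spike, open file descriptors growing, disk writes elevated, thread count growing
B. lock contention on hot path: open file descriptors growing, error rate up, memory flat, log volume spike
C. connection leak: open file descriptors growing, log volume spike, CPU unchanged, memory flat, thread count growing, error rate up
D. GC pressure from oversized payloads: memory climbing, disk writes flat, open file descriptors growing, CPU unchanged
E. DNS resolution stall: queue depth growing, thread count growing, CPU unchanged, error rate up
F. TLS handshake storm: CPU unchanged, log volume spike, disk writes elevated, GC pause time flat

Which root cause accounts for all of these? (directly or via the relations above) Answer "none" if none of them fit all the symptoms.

Testing each hypothesis:
(A) unbounded retry amplification — does not account for error rate up, CPU elevated
(B) lock contention on hot path — thread count growing ✗; open file descriptors growing ✓; log volume spike ✓; error rate up ✓; CPU elevated ✗
(C) connection leak — thread count growing ✓; open file descriptors growing ✓; log volume spike ✓; error rate up ✓; CPU elevated ✗
(D) GC pressure from oversized payloads — thread count growing ✗; open file descriptors growing ✓; log volume spike ✗; error rate up ✗; CPU elevated ✗
(E) DNS resolution stall — thread count growing ✓; open file descriptors growing ✗; log volume spike ✗; error rate up ✓; CPU elevated ✗
(F) TLS handshake storm — thread count growing ✗; open file descriptors growing ✗; log volume spike ✓; error rate up ✗; CPU elevated ✗
None of the listed candidates fits everything.

none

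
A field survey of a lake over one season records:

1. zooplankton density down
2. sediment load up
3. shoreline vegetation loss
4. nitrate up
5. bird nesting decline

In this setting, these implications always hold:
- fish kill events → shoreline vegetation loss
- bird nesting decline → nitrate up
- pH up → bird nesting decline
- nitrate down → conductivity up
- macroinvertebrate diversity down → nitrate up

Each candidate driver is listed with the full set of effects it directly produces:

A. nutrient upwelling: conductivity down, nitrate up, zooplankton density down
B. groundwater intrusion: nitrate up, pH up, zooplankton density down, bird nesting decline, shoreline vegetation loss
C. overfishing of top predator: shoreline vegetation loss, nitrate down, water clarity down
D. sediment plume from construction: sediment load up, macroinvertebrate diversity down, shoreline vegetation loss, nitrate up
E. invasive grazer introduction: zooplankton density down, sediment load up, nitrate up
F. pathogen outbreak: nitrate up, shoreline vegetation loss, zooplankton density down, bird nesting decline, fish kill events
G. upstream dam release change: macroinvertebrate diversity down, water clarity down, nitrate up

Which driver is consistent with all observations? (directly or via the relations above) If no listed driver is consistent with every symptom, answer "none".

none

Per-candidate check:
(A) nutrient upwelling — does not account for sediment load up, shoreline vegetation loss, bird nesting decline
(B) groundwater intrusion — zooplankton density down ✓; sediment load up ✗; shoreline vegetation loss ✓; nitrate up ✓; bird nesting decline ✓
(C) overfishing of top predator — zooplankton density down ✗; sediment load up ✗; shoreline vegetation loss ✓; nitrate up ✗; bird nesting decline ✗
(D) sediment plume from construction — zooplankton density down ✗; sediment load up ✓; shoreline vegetation loss ✓; nitrate up ✓; bird nesting decline ✗
(E) invasive grazer introduction — zooplankton density down ✓; sediment load up ✓; shoreline vegetation loss ✗; nitrate up ✓; bird nesting decline ✗
(F) pathogen outbreak — zooplankton density down ✓; sediment load up ✗; shoreline vegetation loss ✓; nitrate up ✓; bird nesting decline ✓
(G) upstream dam release change — does not account for zooplankton density down, sediment load up, shoreline vegetation loss, bird nesting decline
None of the listed candidates fits everything.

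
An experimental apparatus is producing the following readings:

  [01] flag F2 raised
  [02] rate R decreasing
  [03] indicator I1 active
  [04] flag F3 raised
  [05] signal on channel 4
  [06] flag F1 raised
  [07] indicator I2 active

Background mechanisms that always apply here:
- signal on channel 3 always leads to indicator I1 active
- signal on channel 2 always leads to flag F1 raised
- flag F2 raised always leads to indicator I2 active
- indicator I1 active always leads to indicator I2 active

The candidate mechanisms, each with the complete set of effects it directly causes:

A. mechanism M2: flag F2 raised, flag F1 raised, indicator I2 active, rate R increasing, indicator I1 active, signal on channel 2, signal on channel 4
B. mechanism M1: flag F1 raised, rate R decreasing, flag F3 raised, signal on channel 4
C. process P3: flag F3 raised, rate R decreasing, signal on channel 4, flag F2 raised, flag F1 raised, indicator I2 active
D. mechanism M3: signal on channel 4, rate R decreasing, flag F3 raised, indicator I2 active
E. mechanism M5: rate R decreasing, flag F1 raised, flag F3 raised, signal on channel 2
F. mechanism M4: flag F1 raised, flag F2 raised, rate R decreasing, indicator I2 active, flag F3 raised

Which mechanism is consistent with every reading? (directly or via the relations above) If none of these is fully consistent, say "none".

none

Checking each candidate against the observations:
(A) mechanism M2 — fails on rate R decreasing, flag F3 raised (predicts rate R increasing, not rate R decreasing)
(B) mechanism M1 — flag F2 raised miss; rate R decreasing match; indicator I1 active miss; flag F3 raised match; signal on channel 4 match; flag F1 raised match; indicator I2 active miss
(C) process P3 — flag F2 raised match; rate R decreasing match; indicator I1 active miss; flag F3 raised match; signal on channel 4 match; flag F1 raised match; indicator I2 active match
(D) mechanism M3 — flag F2 raised miss; rate R decreasing match; indicator I1 active miss; flag F3 raised match; signal on channel 4 match; flag F1 raised miss; indicator I2 active match
(E) mechanism M5 — does not account for flag F2 raised, indicator I1 active, signal on channel 4, indicator I2 active
(F) mechanism M4 — flag F2 raised match; rate R decreasing match; indicator I1 active miss; flag F3 raised match; signal on channel 4 miss; flag F1 raised match; indicator I2 active match
No candidate is consistent with all observations.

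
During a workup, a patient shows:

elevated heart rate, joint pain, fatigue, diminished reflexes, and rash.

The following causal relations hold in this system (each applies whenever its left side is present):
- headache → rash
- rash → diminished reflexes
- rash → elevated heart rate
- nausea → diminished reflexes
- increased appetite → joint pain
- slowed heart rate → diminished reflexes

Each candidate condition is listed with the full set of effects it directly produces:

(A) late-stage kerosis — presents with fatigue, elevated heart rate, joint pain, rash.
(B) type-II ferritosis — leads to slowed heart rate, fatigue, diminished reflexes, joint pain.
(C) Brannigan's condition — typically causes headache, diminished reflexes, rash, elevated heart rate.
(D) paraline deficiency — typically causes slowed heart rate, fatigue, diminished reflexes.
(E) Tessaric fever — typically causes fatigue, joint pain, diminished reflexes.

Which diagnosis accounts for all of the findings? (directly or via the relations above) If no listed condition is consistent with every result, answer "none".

For each candidate, compare predicted effects to what was observed:
(A) late-stage kerosis — accounts for every observation (diminished reflexes via rash → diminished reflexes)
(B) type-II ferritosis — elevated heart rate miss; joint pain match; fatigue match; diminished reflexes match; rash miss
(C) Brannigan's condition — elevated heart rate match; joint pain miss; fatigue miss; diminished reflexes match; rash match
(D) paraline deficiency — elevated heart rate miss; joint pain miss; fatigue match; diminished reflexes match; rash miss
(E) Tessaric fever — elevated heart rate miss; joint pain match; fatigue match; diminished reflexes match; rash miss
Only (A) is consistent with every observation.

A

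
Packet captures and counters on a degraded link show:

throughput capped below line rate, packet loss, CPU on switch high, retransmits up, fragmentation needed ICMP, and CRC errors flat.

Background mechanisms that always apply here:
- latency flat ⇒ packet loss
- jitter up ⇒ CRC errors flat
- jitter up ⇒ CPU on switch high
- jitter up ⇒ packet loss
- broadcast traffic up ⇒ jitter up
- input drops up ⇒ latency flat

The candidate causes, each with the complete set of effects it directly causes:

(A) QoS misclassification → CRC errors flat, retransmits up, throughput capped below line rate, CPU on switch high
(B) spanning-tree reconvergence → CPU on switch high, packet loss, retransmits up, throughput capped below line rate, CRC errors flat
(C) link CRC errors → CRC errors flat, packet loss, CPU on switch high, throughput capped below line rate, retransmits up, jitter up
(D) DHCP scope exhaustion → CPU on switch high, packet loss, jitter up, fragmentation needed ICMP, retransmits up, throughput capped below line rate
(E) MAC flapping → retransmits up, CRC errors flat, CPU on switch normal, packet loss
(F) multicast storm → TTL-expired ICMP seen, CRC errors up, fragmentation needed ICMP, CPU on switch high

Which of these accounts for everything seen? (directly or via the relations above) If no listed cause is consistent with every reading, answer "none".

Testing each hypothesis:
(A) QoS misclassification — throughput capped below line rate yes; packet loss NO; CPU on switch high yes; retransmits up yes; fragmentation needed ICMP NO; CRC errors flat yes
(B) spanning-tree reconvergence — throughput capped below line rate yes; packet loss yes; CPU on switch high yes; retransmits up yes; fragmentation needed ICMP NO; CRC errors flat yes
(C) link CRC errors — throughput capped below line rate yes; packet loss yes; CPU on switch high yes; retransmits up yes; fragmentation needed ICMP NO; CRC errors flat yes
(D) DHCP scope exhaustion — accounts for every observation (CRC errors flat via jitter up → CRC errors flat)
(E) MAC flapping — fails on throughput capped below line rate, CPU on switch high, fragmentation needed ICMP (predicts CPU on switch normal, not CPU on switch high)
(F) multicast storm — fails on throughput capped below line rate, packet loss, retransmits up, CRC errors flat (predicts CRC errors up, not CRC errors flat)
(D) is the only candidate with no mismatches.

D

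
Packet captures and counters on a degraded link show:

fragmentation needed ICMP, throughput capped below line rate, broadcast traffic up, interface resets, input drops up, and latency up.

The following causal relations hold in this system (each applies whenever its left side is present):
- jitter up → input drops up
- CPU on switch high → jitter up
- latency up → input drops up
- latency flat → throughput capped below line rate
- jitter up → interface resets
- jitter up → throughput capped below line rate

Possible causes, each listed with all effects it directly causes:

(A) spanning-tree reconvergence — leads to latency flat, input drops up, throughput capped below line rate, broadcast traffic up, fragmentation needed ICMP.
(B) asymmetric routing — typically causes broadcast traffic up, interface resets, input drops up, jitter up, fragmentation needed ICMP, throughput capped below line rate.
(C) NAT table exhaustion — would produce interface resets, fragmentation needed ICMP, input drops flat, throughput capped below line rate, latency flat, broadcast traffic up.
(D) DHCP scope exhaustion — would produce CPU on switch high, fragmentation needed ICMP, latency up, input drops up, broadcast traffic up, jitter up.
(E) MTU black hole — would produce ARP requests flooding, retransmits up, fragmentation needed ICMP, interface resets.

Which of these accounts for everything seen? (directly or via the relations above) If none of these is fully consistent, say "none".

Per-candidate check:
(A) spanning-tree reconvergence — fails on interface resets, latency up (predicts latency flat, not latency up)
(B) asymmetric routing — fragmentation needed ICMP ✓; throughput capped below line rate ✓; broadcast traffic up ✓; interface resets ✓; input drops up ✓; latency up ✗
(C) NAT table exhaustion — fails on input drops up, latency up (predicts input drops flat, not input drops up; predicts latency flat, not latency up)
(D) DHCP scope exhaustion — fragmentation needed ICMP ✓; throughput capped below line rate ✓ (by jitter up → throughput capped below line rate); broadcast traffic up ✓; interface resets ✓ (by jitter up → interface resets); input drops up ✓; latency up ✓
(E) MTU black hole — fragmentation needed ICMP ✓; throughput capped below line rate ✗; broadcast traffic up ✗; interface resets ✓; input drops up ✗; latency up ✗
(D) is the only candidate with no mismatches.

D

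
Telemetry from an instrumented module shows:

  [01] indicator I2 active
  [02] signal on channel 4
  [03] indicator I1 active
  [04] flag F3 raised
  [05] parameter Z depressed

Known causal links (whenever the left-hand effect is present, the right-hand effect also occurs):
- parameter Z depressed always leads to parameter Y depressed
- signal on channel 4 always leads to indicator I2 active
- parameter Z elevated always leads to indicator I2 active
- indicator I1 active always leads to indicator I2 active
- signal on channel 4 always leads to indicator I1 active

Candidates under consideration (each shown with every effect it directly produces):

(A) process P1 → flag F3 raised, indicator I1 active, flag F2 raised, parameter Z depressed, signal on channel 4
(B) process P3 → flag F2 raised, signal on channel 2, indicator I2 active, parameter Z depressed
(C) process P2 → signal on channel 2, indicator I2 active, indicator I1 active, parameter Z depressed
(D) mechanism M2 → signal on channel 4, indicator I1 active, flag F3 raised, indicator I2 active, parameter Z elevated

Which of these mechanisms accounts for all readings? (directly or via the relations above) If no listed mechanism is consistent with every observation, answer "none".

A

Per-candidate check:
(A) process P1 — indicator I2 active + (by indicator I1 active → indicator I2 active); signal on channel 4 +; indicator I1 active +; flag F3 raised +; parameter Z depressed +
(B) process P3 — does not account for signal on channel 4, indicator I1 active, flag F3 raised
(C) process P2 — does not account for signal on channel 4, flag F3 raised
(D) mechanism M2 — indicator I2 active +; signal on channel 4 +; indicator I1 active +; flag F3 raised +; parameter Z depressed -
(A) is the only candidate with no mismatches.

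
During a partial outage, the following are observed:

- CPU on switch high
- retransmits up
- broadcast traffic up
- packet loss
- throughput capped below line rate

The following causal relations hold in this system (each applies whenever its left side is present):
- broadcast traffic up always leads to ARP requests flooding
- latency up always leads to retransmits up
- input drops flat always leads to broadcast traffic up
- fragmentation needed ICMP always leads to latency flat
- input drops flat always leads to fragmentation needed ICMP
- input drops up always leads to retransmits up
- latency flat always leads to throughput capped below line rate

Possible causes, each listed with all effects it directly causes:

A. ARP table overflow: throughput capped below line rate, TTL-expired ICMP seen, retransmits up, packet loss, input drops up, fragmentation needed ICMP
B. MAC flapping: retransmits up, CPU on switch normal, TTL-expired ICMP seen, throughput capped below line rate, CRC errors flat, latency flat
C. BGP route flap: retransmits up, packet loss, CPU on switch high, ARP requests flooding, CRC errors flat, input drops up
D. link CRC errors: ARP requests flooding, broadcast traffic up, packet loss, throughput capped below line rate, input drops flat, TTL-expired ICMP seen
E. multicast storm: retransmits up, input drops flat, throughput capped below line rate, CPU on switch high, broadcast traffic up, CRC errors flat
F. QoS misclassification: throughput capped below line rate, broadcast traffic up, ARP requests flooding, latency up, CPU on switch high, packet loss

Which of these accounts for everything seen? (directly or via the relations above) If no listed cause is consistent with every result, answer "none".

F

Testing each hypothesis:
(A) ARP table overflow — CPU on switch high -; retransmits up +; broadcast traffic up -; packet loss +; throughput capped below line rate +
(B) MAC flapping — CPU on switch high -; retransmits up +; broadcast traffic up -; packet loss -; throughput capped below line rate +
(C) BGP route flap — does not account for broadcast traffic up, throughput capped below line rate
(D) link CRC errors — CPU on switch high -; retransmits up -; broadcast traffic up +; packet loss +; throughput capped below line rate +
(E) multicast storm — CPU on switch high +; retransmits up +; broadcast traffic up +; packet loss -; throughput capped below line rate +
(F) QoS misclassification — CPU on switch high +; retransmits up + (through latency up → retransmits up); broadcast traffic up +; packet loss +; throughput capped below line rate +
(F) is the only candidate with no mismatches.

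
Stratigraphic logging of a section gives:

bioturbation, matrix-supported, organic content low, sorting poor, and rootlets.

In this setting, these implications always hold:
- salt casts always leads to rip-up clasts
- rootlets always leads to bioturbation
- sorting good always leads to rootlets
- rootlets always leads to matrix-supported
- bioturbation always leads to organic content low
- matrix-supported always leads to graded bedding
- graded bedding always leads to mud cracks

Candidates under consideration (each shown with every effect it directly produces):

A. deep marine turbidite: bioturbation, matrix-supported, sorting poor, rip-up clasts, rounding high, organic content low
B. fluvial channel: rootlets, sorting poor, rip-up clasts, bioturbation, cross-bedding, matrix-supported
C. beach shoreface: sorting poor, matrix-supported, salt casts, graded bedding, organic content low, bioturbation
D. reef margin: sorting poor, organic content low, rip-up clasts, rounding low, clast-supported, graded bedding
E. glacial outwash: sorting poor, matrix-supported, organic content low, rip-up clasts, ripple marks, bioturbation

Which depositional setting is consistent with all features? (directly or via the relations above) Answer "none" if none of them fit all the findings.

B

Per-candidate check:
(A) deep marine turbidite — bioturbation +; matrix-supported +; organic content low +; sorting poor +; rootlets -
(B) fluvial channel — accounts for every observation (organic content low through bioturbation → organic content low)
(C) beach shoreface — does not account for rootlets
(D) reef margin — fails on bioturbation, matrix-supported, rootlets (predicts clast-supported, not matrix-supported)
(E) glacial outwash — bioturbation +; matrix-supported +; organic content low +; sorting poor +; rootlets -
(B) alone accounts for all the evidence.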